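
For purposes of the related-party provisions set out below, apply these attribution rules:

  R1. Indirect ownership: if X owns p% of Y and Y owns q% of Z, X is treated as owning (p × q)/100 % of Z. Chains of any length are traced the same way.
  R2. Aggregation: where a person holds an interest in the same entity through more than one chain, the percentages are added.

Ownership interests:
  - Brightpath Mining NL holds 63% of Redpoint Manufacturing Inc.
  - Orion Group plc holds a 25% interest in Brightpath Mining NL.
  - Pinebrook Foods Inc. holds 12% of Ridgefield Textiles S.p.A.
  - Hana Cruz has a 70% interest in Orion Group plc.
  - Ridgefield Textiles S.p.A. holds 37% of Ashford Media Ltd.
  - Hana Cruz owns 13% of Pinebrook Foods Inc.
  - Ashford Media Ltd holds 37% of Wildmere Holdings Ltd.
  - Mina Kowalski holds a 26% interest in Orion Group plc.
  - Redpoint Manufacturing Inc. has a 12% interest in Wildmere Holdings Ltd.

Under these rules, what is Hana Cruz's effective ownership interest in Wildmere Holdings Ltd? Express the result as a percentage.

1.536564%

Chain via Pinebrook Foods Inc. → Ridgefield Textiles S.p.A. → Ashford Media Ltd (R1): 13% × 12% × 37% × 37% = 0.213564% of Wildmere Holdings Ltd.
Chain via Orion Group plc → Brightpath Mining NL → Redpoint Manufacturing Inc. (R1): 70% × 25% × 63% × 12% = 1.323% of Wildmere Holdings Ltd.
Aggregating (R2): 0.213564% + 1.323% = 1.536564%.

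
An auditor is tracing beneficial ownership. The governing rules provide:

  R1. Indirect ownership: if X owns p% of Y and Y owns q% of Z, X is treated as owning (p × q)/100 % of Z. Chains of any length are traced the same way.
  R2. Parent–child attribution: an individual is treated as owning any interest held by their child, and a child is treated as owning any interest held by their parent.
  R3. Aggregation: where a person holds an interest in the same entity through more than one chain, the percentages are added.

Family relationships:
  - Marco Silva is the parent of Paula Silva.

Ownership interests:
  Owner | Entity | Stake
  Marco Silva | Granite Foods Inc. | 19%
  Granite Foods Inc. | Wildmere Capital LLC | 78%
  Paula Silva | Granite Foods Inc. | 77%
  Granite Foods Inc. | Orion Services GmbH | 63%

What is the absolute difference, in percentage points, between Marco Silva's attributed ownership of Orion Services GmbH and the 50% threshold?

By parent–child attribution (R2), Marco Silva is treated as also owning Paula Silva's interest in Granite Foods Inc, giving 19% + 77% = 96%.
Chain via Granite Foods Inc. (R1): 96% × 63% = 60.48% of Orion Services GmbH.
60.48% exceeds the 50% threshold by 10.48 percentage points.

10.48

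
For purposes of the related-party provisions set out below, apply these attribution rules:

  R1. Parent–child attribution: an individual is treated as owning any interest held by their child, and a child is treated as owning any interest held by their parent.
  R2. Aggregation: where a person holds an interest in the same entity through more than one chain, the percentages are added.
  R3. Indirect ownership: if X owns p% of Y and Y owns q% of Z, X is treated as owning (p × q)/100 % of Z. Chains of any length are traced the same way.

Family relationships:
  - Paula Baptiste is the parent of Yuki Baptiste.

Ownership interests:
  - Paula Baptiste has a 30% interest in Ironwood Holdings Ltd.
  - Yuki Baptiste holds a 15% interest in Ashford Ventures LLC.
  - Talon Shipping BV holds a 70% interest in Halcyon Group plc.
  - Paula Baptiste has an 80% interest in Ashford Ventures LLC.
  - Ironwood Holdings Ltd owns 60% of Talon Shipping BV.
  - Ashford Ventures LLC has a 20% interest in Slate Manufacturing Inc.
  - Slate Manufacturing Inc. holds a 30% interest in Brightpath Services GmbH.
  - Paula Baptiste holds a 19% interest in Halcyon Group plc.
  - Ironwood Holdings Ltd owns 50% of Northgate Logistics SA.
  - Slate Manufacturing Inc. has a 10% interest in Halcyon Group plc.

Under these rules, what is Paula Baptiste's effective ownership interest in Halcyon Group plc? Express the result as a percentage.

33.5%

By parent–child attribution (R1), Paula Baptiste is treated as also owning Yuki Baptiste's interest in Ashford Ventures LLC, giving 80% + 15% = 95%.
Chain via Ironwood Holdings Ltd → Talon Shipping BV (R3): 30% × 60% × 70% = 12.6% of Halcyon Group plc.
Chain via Ashford Ventures LLC → Slate Manufacturing Inc. (R3): 95% × 20% × 10% = 1.9% of Halcyon Group plc.
Direct interest in Halcyon Group plc: 19%.
Aggregating (R2): 12.6% + 1.9% + 19% = 33.5%.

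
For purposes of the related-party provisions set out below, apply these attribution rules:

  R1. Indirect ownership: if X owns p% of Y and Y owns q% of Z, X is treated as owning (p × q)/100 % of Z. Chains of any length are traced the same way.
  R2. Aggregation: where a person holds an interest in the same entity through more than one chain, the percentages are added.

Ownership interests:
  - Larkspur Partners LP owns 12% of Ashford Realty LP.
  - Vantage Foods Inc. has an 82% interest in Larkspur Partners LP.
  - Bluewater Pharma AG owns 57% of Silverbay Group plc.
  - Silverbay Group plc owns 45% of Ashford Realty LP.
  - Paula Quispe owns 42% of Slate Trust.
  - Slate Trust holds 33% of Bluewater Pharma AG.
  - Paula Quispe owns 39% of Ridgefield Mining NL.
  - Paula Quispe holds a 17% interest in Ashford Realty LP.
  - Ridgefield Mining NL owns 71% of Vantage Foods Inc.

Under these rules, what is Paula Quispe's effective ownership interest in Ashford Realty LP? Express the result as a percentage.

Chain via Slate Trust → Bluewater Pharma AG → Silverbay Group plc (R1): 42% × 33% × 57% × 45% = 3.55509% of Ashford Realty LP.
Chain via Ridgefield Mining NL → Vantage Foods Inc. → Larkspur Partners LP (R1): 39% × 71% × 82% × 12% = 2.724696% of Ashford Realty LP.
Direct interest in Ashford Realty LP: 17%.
Aggregating (R2): 3.55509% + 2.724696% + 17% = 23.279786%.

23.279786%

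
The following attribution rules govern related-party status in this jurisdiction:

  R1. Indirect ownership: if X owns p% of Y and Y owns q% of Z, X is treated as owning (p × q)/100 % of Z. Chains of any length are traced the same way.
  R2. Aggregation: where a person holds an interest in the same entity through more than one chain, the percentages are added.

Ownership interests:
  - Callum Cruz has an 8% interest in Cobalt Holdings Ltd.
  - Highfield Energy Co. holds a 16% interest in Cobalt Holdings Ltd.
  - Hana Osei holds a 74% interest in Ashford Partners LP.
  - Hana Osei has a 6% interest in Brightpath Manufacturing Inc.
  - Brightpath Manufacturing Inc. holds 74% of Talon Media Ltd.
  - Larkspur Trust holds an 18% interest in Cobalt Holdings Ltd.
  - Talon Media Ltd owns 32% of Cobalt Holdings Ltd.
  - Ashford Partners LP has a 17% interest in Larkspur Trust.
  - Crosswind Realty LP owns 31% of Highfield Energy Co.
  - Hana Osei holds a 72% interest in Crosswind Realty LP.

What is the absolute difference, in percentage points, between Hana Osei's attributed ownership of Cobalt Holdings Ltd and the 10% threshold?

2.7436

Chain via Crosswind Realty LP → Highfield Energy Co. (R1): 72% × 31% × 16% = 3.5712% of Cobalt Holdings Ltd.
Chain via Ashford Partners LP → Larkspur Trust (R1): 74% × 17% × 18% = 2.2644% of Cobalt Holdings Ltd.
Chain via Brightpath Manufacturing Inc. → Talon Media Ltd (R1): 6% × 74% × 32% = 1.4208% of Cobalt Holdings Ltd.
Aggregating (R2): 3.5712% + 2.2644% + 1.4208% = 7.2564%.
7.2564% falls short of the 10% threshold by 2.7436 percentage points.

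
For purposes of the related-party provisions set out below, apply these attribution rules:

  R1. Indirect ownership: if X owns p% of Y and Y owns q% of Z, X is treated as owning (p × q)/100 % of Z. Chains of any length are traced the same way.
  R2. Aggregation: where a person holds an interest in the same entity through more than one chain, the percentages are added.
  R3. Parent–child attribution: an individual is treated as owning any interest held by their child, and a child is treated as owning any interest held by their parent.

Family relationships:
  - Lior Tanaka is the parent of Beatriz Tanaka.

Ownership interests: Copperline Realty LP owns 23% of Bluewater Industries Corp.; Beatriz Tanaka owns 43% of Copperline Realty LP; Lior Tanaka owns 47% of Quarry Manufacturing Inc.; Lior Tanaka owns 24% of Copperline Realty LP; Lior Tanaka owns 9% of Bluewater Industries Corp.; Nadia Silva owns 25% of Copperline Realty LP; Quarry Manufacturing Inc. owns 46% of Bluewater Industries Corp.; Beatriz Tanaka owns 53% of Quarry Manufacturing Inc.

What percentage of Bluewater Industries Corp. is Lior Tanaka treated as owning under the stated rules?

70.41%

By parent–child attribution (R3), Lior Tanaka is treated as also owning Beatriz Tanaka's interest in Copperline Realty LP, giving 24% + 43% = 67%.
By parent–child attribution (R3), Lior Tanaka is treated as also owning Beatriz Tanaka's interest in Quarry Manufacturing Inc, giving 47% + 53% = 100%.
Chain via Copperline Realty LP (R1): 67% × 23% = 15.41% of Bluewater Industries Corp.
Chain via Quarry Manufacturing Inc. (R1): 100% × 46% = 46% of Bluewater Industries Corp.
Direct interest in Bluewater Industries Corp: 9%.
Aggregating (R2): 15.41% + 46% + 9% = 70.41%.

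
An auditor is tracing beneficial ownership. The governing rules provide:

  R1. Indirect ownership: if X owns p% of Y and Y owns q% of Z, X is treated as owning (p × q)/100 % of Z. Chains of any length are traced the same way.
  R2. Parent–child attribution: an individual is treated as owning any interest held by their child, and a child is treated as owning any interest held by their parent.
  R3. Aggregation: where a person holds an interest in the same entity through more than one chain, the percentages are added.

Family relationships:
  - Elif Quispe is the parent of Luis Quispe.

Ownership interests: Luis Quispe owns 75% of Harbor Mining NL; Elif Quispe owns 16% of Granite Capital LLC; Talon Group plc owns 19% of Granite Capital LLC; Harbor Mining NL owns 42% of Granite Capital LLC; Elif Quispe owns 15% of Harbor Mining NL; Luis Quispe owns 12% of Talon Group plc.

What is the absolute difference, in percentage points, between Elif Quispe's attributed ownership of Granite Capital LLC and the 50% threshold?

6.08

By parent–child attribution (R2), Elif Quispe is treated as also owning Luis Quispe's interest in Harbor Mining NL, giving 15% + 75% = 90%.
By parent–child attribution (R2), Elif Quispe is treated as owning Luis Quispe's 12% interest in Talon Group plc.
Chain via Harbor Mining NL (R1): 90% × 42% = 37.8% of Granite Capital LLC.
Direct interest in Granite Capital LLC: 16%.
Chain via Talon Group plc (R1): 12% × 19% = 2.28% of Granite Capital LLC.
Aggregating (R3): 37.8% + 16% + 2.28% = 56.08%.
56.08% exceeds the 50% threshold by 6.08 percentage points.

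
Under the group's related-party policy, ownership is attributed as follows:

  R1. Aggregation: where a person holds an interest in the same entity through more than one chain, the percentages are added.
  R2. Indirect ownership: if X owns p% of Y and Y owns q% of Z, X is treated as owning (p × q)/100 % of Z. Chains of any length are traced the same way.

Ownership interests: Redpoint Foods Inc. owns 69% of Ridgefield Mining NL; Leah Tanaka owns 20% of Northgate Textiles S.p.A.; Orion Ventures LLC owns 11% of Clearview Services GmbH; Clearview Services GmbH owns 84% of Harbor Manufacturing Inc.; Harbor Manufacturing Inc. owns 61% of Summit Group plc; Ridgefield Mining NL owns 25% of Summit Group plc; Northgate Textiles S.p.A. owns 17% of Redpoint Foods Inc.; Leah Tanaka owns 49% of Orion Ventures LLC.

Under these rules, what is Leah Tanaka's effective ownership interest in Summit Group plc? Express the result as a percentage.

Chain via Orion Ventures LLC → Clearview Services GmbH → Harbor Manufacturing Inc. (R2): 49% × 11% × 84% × 61% = 2.761836% of Summit Group plc.
Chain via Northgate Textiles S.p.A. → Redpoint Foods Inc. → Ridgefield Mining NL (R2): 20% × 17% × 69% × 25% = 0.5865% of Summit Group plc.
Aggregating (R1): 2.761836% + 0.5865% = 3.348336%.

3.348336%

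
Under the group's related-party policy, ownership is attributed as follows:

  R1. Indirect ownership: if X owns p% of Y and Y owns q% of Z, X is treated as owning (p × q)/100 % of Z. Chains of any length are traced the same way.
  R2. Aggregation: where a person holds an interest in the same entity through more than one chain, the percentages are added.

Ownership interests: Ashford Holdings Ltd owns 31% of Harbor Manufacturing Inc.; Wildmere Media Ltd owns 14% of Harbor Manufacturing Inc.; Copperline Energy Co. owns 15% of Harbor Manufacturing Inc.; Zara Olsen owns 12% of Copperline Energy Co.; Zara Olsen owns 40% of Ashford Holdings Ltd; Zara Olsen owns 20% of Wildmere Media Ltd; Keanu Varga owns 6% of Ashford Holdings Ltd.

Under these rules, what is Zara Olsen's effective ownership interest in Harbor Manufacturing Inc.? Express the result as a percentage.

Chain via Wildmere Media Ltd (R1): 20% × 14% = 2.8% of Harbor Manufacturing Inc.
Chain via Copperline Energy Co. (R1): 12% × 15% = 1.8% of Harbor Manufacturing Inc.
Chain via Ashford Holdings Ltd (R1): 40% × 31% = 12.4% of Harbor Manufacturing Inc.
Aggregating (R2): 2.8% + 1.8% + 12.4% = 17%.

17%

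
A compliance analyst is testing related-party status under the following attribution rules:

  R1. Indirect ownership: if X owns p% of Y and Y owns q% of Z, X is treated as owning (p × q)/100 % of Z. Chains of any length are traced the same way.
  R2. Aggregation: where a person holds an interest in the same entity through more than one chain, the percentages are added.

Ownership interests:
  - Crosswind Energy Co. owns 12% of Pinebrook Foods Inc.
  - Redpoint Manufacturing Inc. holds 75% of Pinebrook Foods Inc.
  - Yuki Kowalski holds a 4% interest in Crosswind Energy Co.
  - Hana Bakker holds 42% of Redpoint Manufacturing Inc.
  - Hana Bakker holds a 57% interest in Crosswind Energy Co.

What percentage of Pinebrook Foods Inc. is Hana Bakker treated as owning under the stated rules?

Chain via Crosswind Energy Co. (R1): 57% × 12% = 6.84% of Pinebrook Foods Inc.
Chain via Redpoint Manufacturing Inc. (R1): 42% × 75% = 31.5% of Pinebrook Foods Inc.
Aggregating (R2): 6.84% + 31.5% = 38.34%.

38.34%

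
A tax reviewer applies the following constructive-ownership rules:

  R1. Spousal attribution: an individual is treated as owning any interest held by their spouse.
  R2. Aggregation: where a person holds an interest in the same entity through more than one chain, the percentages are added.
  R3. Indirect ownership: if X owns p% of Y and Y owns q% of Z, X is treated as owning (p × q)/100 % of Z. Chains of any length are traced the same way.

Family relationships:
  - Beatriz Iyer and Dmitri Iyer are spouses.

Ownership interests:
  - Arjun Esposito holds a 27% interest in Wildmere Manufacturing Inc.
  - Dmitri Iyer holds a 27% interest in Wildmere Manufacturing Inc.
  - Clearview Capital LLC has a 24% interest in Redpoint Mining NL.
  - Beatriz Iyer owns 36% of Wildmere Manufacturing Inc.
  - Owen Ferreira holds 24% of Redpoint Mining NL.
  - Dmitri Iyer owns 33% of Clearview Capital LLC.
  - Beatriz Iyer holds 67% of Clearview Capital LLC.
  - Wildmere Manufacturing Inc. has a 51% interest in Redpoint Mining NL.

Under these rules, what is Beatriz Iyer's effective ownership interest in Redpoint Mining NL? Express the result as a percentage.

By spousal attribution (R1), Beatriz Iyer is treated as also owning Dmitri Iyer's interest in Clearview Capital LLC, giving 67% + 33% = 100%.
By spousal attribution (R1), Beatriz Iyer is treated as also owning Dmitri Iyer's interest in Wildmere Manufacturing Inc, giving 36% + 27% = 63%.
Chain via Clearview Capital LLC (R3): 100% × 24% = 24% of Redpoint Mining NL.
Chain via Wildmere Manufacturing Inc. (R3): 63% × 51% = 32.13% of Redpoint Mining NL.
Aggregating (R2): 24% + 32.13% = 56.13%.

56.13%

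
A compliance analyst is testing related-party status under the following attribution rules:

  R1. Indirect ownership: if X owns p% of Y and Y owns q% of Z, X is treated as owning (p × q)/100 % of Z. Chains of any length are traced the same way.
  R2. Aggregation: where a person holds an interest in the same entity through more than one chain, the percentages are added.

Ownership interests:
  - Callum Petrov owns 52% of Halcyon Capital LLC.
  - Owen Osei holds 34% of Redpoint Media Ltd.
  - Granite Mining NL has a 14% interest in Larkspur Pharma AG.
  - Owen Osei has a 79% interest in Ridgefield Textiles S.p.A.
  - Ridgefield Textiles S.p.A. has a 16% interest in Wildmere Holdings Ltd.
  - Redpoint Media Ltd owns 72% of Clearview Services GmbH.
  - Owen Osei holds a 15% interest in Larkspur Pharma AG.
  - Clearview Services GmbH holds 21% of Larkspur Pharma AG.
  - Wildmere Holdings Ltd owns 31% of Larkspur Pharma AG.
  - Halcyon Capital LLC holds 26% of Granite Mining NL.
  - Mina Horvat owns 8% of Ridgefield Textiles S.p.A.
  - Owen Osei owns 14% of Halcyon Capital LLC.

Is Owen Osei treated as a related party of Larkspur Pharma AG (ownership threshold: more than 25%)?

Chain via Halcyon Capital LLC → Granite Mining NL (R1): 14% × 26% × 14% = 0.5096% of Larkspur Pharma AG.
Chain via Ridgefield Textiles S.p.A. → Wildmere Holdings Ltd (R1): 79% × 16% × 31% = 3.9184% of Larkspur Pharma AG.
Chain via Redpoint Media Ltd → Clearview Services GmbH (R1): 34% × 72% × 21% = 5.1408% of Larkspur Pharma AG.
Direct interest in Larkspur Pharma AG: 15%.
Aggregating (R2): 0.5096% + 3.9184% + 5.1408% + 15% = 24.5688%.
24.5688% does not exceed the 25% threshold, so Owen is not a related party to Larkspur Pharma AG.

No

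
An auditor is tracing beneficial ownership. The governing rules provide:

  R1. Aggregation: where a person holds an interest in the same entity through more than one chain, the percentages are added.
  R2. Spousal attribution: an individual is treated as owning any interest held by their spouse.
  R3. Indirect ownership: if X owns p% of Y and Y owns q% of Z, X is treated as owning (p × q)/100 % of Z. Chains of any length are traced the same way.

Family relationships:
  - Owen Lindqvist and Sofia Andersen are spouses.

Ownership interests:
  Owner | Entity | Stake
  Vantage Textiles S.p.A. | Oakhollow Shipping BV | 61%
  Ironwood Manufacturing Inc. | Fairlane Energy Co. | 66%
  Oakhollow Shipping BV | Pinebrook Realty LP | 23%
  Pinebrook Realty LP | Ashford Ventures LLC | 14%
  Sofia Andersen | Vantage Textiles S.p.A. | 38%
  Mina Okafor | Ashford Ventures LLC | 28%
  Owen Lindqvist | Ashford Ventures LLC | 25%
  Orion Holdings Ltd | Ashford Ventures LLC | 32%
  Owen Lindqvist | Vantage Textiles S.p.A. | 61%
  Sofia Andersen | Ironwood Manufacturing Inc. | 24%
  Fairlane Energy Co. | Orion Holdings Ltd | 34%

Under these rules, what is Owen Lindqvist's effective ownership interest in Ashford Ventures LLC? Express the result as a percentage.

By spousal attribution (R2), Owen Lindqvist is treated as also owning Sofia Andersen's interest in Vantage Textiles S.p.A, giving 61% + 38% = 99%.
By spousal attribution (R2), Owen Lindqvist is treated as owning Sofia Andersen's 24% interest in Ironwood Manufacturing Inc.
Chain via Vantage Textiles S.p.A. → Oakhollow Shipping BV → Pinebrook Realty LP (R3): 99% × 61% × 23% × 14% = 1.944558% of Ashford Ventures LLC.
Direct interest in Ashford Ventures LLC: 25%.
Chain via Ironwood Manufacturing Inc. → Fairlane Energy Co. → Orion Holdings Ltd (R3): 24% × 66% × 34% × 32% = 1.723392% of Ashford Ventures LLC.
Aggregating (R1): 1.944558% + 25% + 1.723392% = 28.66795%.

28.66795%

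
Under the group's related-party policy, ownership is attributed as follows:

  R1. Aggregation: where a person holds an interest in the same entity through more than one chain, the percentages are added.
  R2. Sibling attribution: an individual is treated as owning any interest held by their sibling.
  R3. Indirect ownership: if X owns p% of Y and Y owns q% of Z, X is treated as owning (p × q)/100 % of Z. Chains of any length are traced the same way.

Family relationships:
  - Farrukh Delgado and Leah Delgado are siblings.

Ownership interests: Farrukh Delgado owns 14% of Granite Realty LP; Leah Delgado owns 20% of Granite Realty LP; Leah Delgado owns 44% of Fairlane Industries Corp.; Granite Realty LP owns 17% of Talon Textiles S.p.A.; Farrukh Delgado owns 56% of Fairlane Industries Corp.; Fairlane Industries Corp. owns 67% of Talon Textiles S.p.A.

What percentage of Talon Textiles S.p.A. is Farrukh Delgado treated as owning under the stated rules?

72.78%

By sibling attribution (R2), Farrukh Delgado is treated as also owning Leah Delgado's interest in Granite Realty LP, giving 14% + 20% = 34%.
By sibling attribution (R2), Farrukh Delgado is treated as also owning Leah Delgado's interest in Fairlane Industries Corp, giving 56% + 44% = 100%.
Chain via Granite Realty LP (R3): 34% × 17% = 5.78% of Talon Textiles S.p.A.
Chain via Fairlane Industries Corp. (R3): 100% × 67% = 67% of Talon Textiles S.p.A.
Aggregating (R1): 5.78% + 67% = 72.78%.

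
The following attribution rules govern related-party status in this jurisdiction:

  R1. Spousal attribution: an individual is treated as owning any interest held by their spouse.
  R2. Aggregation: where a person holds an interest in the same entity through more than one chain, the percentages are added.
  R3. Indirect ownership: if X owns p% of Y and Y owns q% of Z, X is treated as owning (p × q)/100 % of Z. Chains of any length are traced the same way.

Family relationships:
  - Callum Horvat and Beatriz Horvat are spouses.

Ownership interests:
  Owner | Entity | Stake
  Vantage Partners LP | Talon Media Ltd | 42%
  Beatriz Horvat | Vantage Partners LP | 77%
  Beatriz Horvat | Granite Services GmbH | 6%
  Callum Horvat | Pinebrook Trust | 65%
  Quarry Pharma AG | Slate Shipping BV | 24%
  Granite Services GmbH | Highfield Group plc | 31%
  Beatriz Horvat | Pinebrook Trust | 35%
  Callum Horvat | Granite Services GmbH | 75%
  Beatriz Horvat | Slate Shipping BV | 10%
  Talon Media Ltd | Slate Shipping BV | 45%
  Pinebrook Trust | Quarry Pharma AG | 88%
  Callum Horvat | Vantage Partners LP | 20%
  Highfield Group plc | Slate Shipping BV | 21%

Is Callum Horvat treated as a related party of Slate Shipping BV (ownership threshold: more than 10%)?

By spousal attribution (R1), Callum Horvat is treated as also owning Beatriz Horvat's interest in Pinebrook Trust, giving 65% + 35% = 100%.
By spousal attribution (R1), Callum Horvat is treated as also owning Beatriz Horvat's interest in Vantage Partners LP, giving 20% + 77% = 97%.
By spousal attribution (R1), Callum Horvat is treated as also owning Beatriz Horvat's interest in Granite Services GmbH, giving 75% + 6% = 81%.
By spousal attribution (R1), Callum Horvat is treated as owning Beatriz Horvat's 10% interest in Slate Shipping BV.
Chain via Pinebrook Trust → Quarry Pharma AG (R3): 100% × 88% × 24% = 21.12% of Slate Shipping BV.
Chain via Vantage Partners LP → Talon Media Ltd (R3): 97% × 42% × 45% = 18.333% of Slate Shipping BV.
Chain via Granite Services GmbH → Highfield Group plc (R3): 81% × 31% × 21% = 5.2731% of Slate Shipping BV.
Direct interest in Slate Shipping BV: 10%.
Aggregating (R2): 21.12% + 18.333% + 5.2731% + 10% = 54.7261%.
54.7261% exceeds the 10% threshold, so Callum is a related party to Slate Shipping BV.

Yes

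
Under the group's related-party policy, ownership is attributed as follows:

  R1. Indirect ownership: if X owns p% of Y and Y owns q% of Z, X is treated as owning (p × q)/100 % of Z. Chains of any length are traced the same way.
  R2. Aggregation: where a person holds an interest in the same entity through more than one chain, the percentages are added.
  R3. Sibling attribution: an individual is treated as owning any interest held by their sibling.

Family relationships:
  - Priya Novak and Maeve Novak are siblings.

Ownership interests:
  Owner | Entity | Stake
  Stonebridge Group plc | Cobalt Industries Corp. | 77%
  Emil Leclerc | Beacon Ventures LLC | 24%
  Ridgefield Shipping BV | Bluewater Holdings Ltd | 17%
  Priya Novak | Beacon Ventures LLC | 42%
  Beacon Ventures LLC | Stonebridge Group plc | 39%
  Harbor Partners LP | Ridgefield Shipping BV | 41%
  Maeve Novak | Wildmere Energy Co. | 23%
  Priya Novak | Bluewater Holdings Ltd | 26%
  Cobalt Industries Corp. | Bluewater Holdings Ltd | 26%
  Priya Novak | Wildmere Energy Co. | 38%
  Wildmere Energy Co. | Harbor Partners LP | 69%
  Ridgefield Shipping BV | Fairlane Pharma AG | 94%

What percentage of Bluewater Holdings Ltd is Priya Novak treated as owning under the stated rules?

32.212949%

By sibling attribution (R3), Priya Novak is treated as also owning Maeve Novak's interest in Wildmere Energy Co, giving 38% + 23% = 61%.
Chain via Wildmere Energy Co. → Harbor Partners LP → Ridgefield Shipping BV (R1): 61% × 69% × 41% × 17% = 2.933673% of Bluewater Holdings Ltd.
Chain via Beacon Ventures LLC → Stonebridge Group plc → Cobalt Industries Corp. (R1): 42% × 39% × 77% × 26% = 3.279276% of Bluewater Holdings Ltd.
Direct interest in Bluewater Holdings Ltd: 26%.
Aggregating (R2): 2.933673% + 3.279276% + 26% = 32.212949%.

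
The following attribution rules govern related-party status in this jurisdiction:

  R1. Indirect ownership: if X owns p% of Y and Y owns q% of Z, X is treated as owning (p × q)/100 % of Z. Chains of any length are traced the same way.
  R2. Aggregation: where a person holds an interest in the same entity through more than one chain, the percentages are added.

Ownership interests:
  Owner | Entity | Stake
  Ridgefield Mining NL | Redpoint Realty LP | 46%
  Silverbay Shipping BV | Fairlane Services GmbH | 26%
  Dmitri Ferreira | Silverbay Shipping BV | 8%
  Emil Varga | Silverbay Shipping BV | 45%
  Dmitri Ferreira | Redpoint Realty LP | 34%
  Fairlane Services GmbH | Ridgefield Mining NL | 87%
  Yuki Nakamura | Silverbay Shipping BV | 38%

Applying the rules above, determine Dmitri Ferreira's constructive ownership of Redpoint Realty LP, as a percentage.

34.832416%

Chain via Silverbay Shipping BV → Fairlane Services GmbH → Ridgefield Mining NL (R1): 8% × 26% × 87% × 46% = 0.832416% of Redpoint Realty LP.
Direct interest in Redpoint Realty LP: 34%.
Aggregating (R2): 0.832416% + 34% = 34.832416%.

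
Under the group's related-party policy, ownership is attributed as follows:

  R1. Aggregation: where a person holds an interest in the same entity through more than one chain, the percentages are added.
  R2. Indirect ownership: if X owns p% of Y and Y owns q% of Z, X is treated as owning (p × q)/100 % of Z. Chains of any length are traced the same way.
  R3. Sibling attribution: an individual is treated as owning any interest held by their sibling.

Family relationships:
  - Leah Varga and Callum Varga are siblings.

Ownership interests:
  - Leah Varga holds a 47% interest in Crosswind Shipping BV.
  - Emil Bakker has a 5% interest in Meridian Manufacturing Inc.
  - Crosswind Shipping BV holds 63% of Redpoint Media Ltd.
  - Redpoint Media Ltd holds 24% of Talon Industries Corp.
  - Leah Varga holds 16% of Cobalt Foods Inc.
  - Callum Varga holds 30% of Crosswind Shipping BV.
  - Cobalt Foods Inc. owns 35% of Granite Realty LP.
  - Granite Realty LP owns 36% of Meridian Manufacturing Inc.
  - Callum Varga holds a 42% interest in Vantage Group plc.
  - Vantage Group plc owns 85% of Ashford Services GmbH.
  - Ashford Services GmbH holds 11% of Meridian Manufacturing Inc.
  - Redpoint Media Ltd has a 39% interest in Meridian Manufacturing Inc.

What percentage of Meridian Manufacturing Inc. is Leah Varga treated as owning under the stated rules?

By sibling attribution (R3), Leah Varga is treated as also owning Callum Varga's interest in Crosswind Shipping BV, giving 47% + 30% = 77%.
By sibling attribution (R3), Leah Varga is treated as owning Callum Varga's 42% interest in Vantage Group plc.
Chain via Crosswind Shipping BV → Redpoint Media Ltd (R2): 77% × 63% × 39% = 18.9189% of Meridian Manufacturing Inc.
Chain via Cobalt Foods Inc. → Granite Realty LP (R2): 16% × 35% × 36% = 2.016% of Meridian Manufacturing Inc.
Chain via Vantage Group plc → Ashford Services GmbH (R2): 42% × 85% × 11% = 3.927% of Meridian Manufacturing Inc.
Aggregating (R1): 18.9189% + 2.016% + 3.927% = 24.8619%.

24.8619%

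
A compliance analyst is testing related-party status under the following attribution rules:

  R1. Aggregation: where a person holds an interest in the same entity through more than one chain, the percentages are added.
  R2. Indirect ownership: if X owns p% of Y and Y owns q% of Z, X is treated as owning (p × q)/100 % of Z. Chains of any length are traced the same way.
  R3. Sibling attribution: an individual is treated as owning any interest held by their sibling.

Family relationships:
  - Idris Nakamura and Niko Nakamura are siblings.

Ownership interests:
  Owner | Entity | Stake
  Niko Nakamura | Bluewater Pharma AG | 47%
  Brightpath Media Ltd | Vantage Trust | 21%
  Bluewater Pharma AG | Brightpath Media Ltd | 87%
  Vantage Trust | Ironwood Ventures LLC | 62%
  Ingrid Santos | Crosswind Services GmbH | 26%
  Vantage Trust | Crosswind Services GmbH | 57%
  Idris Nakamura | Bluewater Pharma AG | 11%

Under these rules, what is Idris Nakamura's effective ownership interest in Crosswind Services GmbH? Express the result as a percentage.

By sibling attribution (R3), Idris Nakamura is treated as also owning Niko Nakamura's interest in Bluewater Pharma AG, giving 11% + 47% = 58%.
Chain via Bluewater Pharma AG → Brightpath Media Ltd → Vantage Trust (R2): 58% × 87% × 21% × 57% = 6.040062% of Crosswind Services GmbH.

6.040062%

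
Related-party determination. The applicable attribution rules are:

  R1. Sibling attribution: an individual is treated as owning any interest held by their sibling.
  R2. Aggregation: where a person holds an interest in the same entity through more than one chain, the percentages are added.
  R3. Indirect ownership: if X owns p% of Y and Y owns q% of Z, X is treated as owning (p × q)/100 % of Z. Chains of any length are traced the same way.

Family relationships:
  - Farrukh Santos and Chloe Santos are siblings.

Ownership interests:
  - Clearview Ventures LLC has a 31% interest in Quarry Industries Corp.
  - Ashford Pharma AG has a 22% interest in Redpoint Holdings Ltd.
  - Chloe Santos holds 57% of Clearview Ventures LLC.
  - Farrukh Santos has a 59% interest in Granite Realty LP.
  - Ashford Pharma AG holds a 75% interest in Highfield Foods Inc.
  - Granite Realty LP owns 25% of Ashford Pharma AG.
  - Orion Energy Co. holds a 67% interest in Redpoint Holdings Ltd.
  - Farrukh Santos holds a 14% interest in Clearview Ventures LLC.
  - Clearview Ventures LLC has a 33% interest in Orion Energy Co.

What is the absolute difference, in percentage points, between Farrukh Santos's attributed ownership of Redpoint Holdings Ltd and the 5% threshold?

13.9431

By sibling attribution (R1), Farrukh Santos is treated as also owning Chloe Santos's interest in Clearview Ventures LLC, giving 14% + 57% = 71%.
Chain via Clearview Ventures LLC → Orion Energy Co. (R3): 71% × 33% × 67% = 15.6981% of Redpoint Holdings Ltd.
Chain via Granite Realty LP → Ashford Pharma AG (R3): 59% × 25% × 22% = 3.245% of Redpoint Holdings Ltd.
Aggregating (R2): 15.6981% + 3.245% = 18.9431%.
18.9431% exceeds the 5% threshold by 13.9431 percentage points.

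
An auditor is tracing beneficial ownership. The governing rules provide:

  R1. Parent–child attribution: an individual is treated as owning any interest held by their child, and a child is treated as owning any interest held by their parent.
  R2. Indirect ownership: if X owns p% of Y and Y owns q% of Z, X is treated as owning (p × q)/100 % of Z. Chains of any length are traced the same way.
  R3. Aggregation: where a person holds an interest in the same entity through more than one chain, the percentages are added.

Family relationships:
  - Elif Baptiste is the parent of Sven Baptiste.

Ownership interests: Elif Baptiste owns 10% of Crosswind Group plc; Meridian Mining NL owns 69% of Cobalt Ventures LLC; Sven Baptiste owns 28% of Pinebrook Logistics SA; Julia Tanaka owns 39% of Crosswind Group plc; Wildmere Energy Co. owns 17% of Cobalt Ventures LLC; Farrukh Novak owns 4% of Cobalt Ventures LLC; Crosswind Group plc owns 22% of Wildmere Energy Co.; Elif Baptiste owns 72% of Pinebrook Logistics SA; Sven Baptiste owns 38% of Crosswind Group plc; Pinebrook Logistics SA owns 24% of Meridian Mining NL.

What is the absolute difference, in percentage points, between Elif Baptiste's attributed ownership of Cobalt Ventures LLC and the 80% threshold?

61.6448

By parent–child attribution (R1), Elif Baptiste is treated as also owning Sven Baptiste's interest in Crosswind Group plc, giving 10% + 38% = 48%.
By parent–child attribution (R1), Elif Baptiste is treated as also owning Sven Baptiste's interest in Pinebrook Logistics SA, giving 72% + 28% = 100%.
Chain via Crosswind Group plc → Wildmere Energy Co. (R2): 48% × 22% × 17% = 1.7952% of Cobalt Ventures LLC.
Chain via Pinebrook Logistics SA → Meridian Mining NL (R2): 100% × 24% × 69% = 16.56% of Cobalt Ventures LLC.
Aggregating (R3): 1.7952% + 16.56% = 18.3552%.
18.3552% falls short of the 80% threshold by 61.6448 percentage points.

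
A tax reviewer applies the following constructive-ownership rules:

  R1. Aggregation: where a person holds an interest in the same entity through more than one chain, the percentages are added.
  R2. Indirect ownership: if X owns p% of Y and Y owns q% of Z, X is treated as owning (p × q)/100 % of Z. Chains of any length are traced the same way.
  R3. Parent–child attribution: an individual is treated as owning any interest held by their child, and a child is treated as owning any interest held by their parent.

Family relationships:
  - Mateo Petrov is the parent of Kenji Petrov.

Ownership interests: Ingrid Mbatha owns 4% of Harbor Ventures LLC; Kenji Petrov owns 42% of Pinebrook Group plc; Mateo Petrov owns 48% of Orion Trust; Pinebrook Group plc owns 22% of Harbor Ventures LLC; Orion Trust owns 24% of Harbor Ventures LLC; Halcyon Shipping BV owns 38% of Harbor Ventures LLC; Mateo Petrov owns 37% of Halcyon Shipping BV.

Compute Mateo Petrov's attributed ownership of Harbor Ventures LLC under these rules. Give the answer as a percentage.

By parent–child attribution (R3), Mateo Petrov is treated as owning Kenji Petrov's 42% interest in Pinebrook Group plc.
Chain via Orion Trust (R2): 48% × 24% = 11.52% of Harbor Ventures LLC.
Chain via Halcyon Shipping BV (R2): 37% × 38% = 14.06% of Harbor Ventures LLC.
Chain via Pinebrook Group plc (R2): 42% × 22% = 9.24% of Harbor Ventures LLC.
Aggregating (R1): 11.52% + 14.06% + 9.24% = 34.82%.

34.82%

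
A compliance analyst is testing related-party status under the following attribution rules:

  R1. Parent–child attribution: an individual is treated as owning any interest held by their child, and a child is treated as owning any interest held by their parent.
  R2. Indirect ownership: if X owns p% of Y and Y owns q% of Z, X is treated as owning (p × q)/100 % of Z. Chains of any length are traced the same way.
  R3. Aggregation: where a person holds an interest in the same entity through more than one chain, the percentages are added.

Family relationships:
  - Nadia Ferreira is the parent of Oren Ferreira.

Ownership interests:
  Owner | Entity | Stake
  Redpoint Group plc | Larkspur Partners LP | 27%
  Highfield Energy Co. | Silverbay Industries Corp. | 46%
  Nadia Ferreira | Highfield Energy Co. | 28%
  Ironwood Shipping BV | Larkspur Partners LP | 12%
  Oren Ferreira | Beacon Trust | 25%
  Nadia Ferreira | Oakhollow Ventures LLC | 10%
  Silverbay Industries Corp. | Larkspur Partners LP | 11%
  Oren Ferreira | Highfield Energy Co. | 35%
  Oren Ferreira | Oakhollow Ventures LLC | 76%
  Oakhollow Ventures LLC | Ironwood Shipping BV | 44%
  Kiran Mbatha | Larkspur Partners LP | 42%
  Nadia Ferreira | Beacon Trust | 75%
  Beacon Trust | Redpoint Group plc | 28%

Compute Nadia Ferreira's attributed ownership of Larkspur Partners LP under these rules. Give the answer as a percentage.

15.2886%

By parent–child attribution (R1), Nadia Ferreira is treated as also owning Oren Ferreira's interest in Highfield Energy Co, giving 28% + 35% = 63%.
By parent–child attribution (R1), Nadia Ferreira is treated as also owning Oren Ferreira's interest in Oakhollow Ventures LLC, giving 10% + 76% = 86%.
By parent–child attribution (R1), Nadia Ferreira is treated as also owning Oren Ferreira's interest in Beacon Trust, giving 75% + 25% = 100%.
Chain via Highfield Energy Co. → Silverbay Industries Corp. (R2): 63% × 46% × 11% = 3.1878% of Larkspur Partners LP.
Chain via Oakhollow Ventures LLC → Ironwood Shipping BV (R2): 86% × 44% × 12% = 4.5408% of Larkspur Partners LP.
Chain via Beacon Trust → Redpoint Group plc (R2): 100% × 28% × 27% = 7.56% of Larkspur Partners LP.
Aggregating (R3): 3.1878% + 4.5408% + 7.56% = 15.2886%.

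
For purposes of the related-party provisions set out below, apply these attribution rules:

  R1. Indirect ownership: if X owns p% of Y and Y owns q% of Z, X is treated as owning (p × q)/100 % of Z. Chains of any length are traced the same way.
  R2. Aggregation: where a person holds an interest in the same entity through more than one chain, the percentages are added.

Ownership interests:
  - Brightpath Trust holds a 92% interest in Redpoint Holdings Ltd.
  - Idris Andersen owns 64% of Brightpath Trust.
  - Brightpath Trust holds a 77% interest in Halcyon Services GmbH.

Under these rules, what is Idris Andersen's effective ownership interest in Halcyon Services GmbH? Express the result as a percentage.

Chain via Brightpath Trust (R1): 64% × 77% = 49.28% of Halcyon Services GmbH.

49.28%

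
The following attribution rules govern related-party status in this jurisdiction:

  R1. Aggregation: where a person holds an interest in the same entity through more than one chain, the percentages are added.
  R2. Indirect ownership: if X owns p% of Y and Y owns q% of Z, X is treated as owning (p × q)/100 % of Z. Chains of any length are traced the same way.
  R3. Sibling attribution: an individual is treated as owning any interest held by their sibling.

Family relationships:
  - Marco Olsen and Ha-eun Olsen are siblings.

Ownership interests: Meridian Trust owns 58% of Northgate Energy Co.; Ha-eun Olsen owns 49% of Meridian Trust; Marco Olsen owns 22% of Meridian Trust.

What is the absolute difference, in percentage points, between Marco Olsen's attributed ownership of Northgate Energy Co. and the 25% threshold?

By sibling attribution (R3), Marco Olsen is treated as also owning Ha-eun Olsen's interest in Meridian Trust, giving 22% + 49% = 71%.
Chain via Meridian Trust (R2): 71% × 58% = 41.18% of Northgate Energy Co.
41.18% exceeds the 25% threshold by 16.18 percentage points.

16.18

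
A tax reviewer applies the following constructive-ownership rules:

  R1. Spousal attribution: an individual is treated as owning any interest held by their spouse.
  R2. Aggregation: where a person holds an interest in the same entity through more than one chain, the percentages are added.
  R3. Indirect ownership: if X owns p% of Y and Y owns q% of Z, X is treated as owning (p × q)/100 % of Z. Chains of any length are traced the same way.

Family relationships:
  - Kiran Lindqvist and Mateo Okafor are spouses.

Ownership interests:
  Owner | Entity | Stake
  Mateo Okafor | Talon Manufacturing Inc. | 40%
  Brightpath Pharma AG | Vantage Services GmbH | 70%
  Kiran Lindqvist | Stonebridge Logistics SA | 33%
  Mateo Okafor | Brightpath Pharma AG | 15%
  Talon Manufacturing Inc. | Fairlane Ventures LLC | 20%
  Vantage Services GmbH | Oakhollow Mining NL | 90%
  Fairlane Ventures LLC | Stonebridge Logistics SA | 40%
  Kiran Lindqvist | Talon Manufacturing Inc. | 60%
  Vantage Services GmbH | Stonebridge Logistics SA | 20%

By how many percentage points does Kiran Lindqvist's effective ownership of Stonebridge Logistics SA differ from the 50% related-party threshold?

By spousal attribution (R1), Kiran Lindqvist is treated as also owning Mateo Okafor's interest in Talon Manufacturing Inc, giving 60% + 40% = 100%.
By spousal attribution (R1), Kiran Lindqvist is treated as owning Mateo Okafor's 15% interest in Brightpath Pharma AG.
Chain via Talon Manufacturing Inc. → Fairlane Ventures LLC (R3): 100% × 20% × 40% = 8% of Stonebridge Logistics SA.
Direct interest in Stonebridge Logistics SA: 33%.
Chain via Brightpath Pharma AG → Vantage Services GmbH (R3): 15% × 70% × 20% = 2.1% of Stonebridge Logistics SA.
Aggregating (R2): 8% + 33% + 2.1% = 43.1%.
43.1% falls short of the 50% threshold by 6.9 percentage points.

6.9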